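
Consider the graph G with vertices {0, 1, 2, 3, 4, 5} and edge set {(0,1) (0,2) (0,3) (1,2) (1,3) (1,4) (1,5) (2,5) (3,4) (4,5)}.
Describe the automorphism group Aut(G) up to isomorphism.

the dihedral group of order 10

Vertex 1 is the unique vertex of degree 5; the remaining 5 vertices each have degree 3 and induce a cycle, so G is the wheel on 6 vertices with hub 1. With the hub fixed, the remaining symmetry is that of the rim cycle C_5, giving the dihedral group D_5.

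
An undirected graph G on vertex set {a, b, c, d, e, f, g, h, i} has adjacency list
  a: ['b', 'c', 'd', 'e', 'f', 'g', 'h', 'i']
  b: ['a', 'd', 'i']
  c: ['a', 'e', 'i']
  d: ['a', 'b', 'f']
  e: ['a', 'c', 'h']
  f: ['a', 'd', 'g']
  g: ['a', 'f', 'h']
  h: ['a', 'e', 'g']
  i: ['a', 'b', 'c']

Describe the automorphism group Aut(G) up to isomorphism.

D_8

Vertex a is the unique vertex of degree 8; the remaining 8 vertices each have degree 3 and induce a cycle, so G is the wheel on 9 vertices with hub a. With the hub fixed, the remaining symmetry is that of the rim cycle C_8, giving the dihedral group D_8.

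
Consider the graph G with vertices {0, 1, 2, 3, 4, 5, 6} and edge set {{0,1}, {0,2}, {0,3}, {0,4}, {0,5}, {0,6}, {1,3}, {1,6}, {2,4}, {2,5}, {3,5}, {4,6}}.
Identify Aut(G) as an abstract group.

Vertex 0 is the unique vertex of degree 6; the remaining 6 vertices each have degree 3 and induce a cycle, so G is the wheel on 7 vertices with hub 0. With the hub fixed, the remaining symmetry is that of the rim cycle C_6, giving the dihedral group D_6.

the dihedral group of order 12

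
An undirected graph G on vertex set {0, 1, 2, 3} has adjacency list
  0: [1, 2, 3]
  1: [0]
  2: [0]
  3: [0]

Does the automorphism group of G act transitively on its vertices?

No

Vertex 0 is the only vertex of degree 3, so every automorphism fixes it; G is not vertex-transitive.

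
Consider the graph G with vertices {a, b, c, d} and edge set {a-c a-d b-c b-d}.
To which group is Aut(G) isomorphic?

(S_2 × S_2) ⋊ Z_2

G is 2-regular and bipartite with parts {a, b} and {c, d} (each part is independent and every cross-pair is an edge), so G = K_{2,2}. Aut(K_{2,2}) is the wreath product S_2 ≀ Z_2: permute within each part, then optionally swap the parts; |Aut| = 2·(2!)² = 8.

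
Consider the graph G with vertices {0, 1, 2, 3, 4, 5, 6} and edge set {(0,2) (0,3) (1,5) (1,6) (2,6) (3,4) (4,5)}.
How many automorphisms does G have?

14

G is 2-regular and connected on 7 vertices, i.e. the cycle C_7. The automorphisms of the 7-cycle are exactly the symmetries of a regular 7-gon: the dihedral group D_7, |D_7| = 14.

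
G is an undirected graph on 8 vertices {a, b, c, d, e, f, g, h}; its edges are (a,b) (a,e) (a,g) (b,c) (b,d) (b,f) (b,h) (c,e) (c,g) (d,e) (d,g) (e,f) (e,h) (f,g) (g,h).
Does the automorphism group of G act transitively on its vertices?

Automorphisms preserve degree, but G has vertices of degree 3 and vertices of degree 5; no automorphism maps one to the other, so G is not vertex-transitive.

No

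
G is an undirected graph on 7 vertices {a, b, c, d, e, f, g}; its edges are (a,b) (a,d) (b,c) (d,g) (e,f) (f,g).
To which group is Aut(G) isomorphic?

the cyclic group of order 2

The degree sequence is [2, 2, 1, 2, 1, 2, 2]; the two degree-1 vertices c and e are the ends of a path, so G = P_7. The only nontrivial automorphism of a path is the end-to-end reflection, so Aut(G) ≅ Z_2.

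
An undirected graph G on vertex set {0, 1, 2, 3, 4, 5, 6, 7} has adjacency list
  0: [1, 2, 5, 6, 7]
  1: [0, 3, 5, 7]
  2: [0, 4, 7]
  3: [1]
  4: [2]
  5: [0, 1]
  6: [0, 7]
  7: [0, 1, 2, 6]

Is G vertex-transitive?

Vertex 0 is the only vertex of degree 5, so every automorphism fixes it; G is not vertex-transitive.

No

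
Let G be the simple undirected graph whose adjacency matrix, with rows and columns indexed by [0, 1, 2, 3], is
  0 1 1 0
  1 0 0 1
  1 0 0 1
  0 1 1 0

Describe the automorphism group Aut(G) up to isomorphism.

G is 2-regular and bipartite with parts {0, 3} and {1, 2} (each part is independent and every cross-pair is an edge), so G = K_{2,2}. Aut(K_{2,2}) is the wreath product S_2 ≀ Z_2: permute within each part, then optionally swap the parts; |Aut| = 2·(2!)² = 8.

S_2 ≀ Z_2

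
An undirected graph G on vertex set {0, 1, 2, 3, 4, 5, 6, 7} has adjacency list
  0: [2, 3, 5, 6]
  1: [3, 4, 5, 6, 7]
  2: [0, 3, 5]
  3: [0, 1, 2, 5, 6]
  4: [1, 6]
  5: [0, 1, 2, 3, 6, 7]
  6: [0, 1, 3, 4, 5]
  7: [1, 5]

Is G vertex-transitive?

No

Vertex 0 is the only vertex of degree 4, so every automorphism fixes it; G is not vertex-transitive.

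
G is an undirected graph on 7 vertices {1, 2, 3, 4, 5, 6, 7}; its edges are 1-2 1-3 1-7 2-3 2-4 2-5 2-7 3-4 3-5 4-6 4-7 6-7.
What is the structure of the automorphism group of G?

the trivial group

The degree sequence is [3, 5, 4, 4, 2, 2, 4]. Checking the degree-preserving permutations of the vertex set shows that none except the identity preserves every edge, so Aut(G) is trivial.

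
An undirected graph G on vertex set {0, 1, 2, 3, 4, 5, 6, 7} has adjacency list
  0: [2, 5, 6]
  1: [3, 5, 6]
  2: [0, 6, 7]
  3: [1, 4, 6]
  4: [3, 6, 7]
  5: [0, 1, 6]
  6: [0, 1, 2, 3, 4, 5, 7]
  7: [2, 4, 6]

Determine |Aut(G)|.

Vertex 6 is the unique vertex of degree 7; the remaining 7 vertices each have degree 3 and induce a cycle, so G is the wheel on 8 vertices with hub 6. Every automorphism fixes the hub and acts on the rim 7-cycle, so Aut(G) ≅ Aut(C_7) = D_7 of order 14.

14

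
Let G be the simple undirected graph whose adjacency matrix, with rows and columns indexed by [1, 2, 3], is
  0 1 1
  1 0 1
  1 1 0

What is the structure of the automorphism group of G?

Every vertex has degree 2, so G is the complete graph K_3. Every bijection on the vertex set is an automorphism of K_3; hence Aut(K_3) ≅ S_3, order 6.

the symmetric group on 3 letters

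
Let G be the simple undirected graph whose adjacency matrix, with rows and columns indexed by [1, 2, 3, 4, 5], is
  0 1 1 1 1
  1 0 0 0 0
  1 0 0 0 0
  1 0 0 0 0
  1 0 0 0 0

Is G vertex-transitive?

Vertex 1 is the only vertex of degree 4, so every automorphism fixes it; G is not vertex-transitive.

No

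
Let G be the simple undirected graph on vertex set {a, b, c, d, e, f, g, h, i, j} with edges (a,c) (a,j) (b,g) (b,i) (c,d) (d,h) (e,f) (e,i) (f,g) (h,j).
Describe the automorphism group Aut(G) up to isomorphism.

G has two connected components, {a, c, d, h, j} and {b, e, f, g, i}; each is 2-regular, so G = C_5 ⊔ C_5. With two isomorphic components, Aut(G) = Aut(C_5) ≀ S_2 = (D_5 × D_5) ⋊ Z_2: permute each cycle by D_5, then optionally swap the two cycles. Order 2·(2·5)² = 200.

D_5 ≀ Z_2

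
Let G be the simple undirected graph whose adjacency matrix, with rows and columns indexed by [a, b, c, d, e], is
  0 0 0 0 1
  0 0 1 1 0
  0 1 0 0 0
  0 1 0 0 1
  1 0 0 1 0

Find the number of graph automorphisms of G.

The degree sequence is [1, 2, 1, 2, 2]; the two degree-1 vertices a and c are the ends of a path, so G = P_5. The only nontrivial automorphism of a path is the end-to-end reflection, so Aut(G) ≅ Z_2.

2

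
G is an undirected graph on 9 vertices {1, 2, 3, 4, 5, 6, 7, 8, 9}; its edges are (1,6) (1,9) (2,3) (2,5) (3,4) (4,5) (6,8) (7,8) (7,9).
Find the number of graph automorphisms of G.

G has two connected components, {1, 6, 7, 8, 9} and {2, 3, 4, 5}; each is 2-regular, so G = C_5 ⊔ C_4. The components are non-isomorphic (different sizes), so Aut(G) = Aut(C_5) × Aut(C_4) = D_5 × D_4 of order 10·8 = 80.

80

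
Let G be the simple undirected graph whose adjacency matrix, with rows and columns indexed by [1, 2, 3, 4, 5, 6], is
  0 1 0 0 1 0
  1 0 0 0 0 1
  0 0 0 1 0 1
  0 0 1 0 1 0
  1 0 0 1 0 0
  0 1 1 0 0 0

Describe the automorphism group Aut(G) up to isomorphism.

D_6

G is 2-regular and connected on 6 vertices, i.e. the cycle C_6. The automorphisms of the 6-cycle are exactly the symmetries of a regular 6-gon: the dihedral group D_6, |D_6| = 12.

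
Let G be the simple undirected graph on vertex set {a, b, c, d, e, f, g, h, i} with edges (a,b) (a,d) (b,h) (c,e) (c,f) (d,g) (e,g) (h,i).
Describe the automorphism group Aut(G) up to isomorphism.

Z_2

The degree sequence is [2, 2, 2, 2, 2, 1, 2, 2, 1]; the two degree-1 vertices f and i are the ends of a path, so G = P_9. The only nontrivial automorphism of a path is the end-to-end reflection, so Aut(G) ≅ Z_2.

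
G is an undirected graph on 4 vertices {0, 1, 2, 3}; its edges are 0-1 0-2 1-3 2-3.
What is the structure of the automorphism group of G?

S_2 ≀ Z_2

G is 2-regular and bipartite with parts {0, 3} and {1, 2} (each part is independent and every cross-pair is an edge), so G = K_{2,2}. Each part can be permuted independently (S_2 × S_2) and the two equal-size parts can also be swapped, giving (S_2 × S_2) ⋊ Z_2 of order 2·(2!)² = 8.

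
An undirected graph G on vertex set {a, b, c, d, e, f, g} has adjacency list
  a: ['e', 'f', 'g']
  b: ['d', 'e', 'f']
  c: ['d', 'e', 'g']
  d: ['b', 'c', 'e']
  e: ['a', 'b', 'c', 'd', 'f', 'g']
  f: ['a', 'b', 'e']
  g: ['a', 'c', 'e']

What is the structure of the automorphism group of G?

D_6

Vertex e is the unique vertex of degree 6; the remaining 6 vertices each have degree 3 and induce a cycle, so G is the wheel on 7 vertices with hub e. With the hub fixed, the remaining symmetry is that of the rim cycle C_6, giving the dihedral group D_6.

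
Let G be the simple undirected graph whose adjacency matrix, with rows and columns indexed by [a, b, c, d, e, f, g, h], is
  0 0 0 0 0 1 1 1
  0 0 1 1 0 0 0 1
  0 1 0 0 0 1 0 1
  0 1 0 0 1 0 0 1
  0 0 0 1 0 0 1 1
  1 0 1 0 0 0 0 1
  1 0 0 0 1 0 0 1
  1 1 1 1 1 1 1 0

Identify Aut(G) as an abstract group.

the dihedral group of order 14

Vertex h is the unique vertex of degree 7; the remaining 7 vertices each have degree 3 and induce a cycle, so G is the wheel on 8 vertices with hub h. With the hub fixed, the remaining symmetry is that of the rim cycle C_7, giving the dihedral group D_7.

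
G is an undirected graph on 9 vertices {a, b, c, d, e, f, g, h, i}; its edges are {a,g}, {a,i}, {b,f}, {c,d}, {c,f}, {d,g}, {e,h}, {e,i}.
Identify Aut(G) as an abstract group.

C_2

The degree sequence is [2, 1, 2, 2, 2, 2, 2, 1, 2]; the two degree-1 vertices b and h are the ends of a path, so G = P_9. The only nontrivial automorphism of a path is the end-to-end reflection, so Aut(G) ≅ Z_2.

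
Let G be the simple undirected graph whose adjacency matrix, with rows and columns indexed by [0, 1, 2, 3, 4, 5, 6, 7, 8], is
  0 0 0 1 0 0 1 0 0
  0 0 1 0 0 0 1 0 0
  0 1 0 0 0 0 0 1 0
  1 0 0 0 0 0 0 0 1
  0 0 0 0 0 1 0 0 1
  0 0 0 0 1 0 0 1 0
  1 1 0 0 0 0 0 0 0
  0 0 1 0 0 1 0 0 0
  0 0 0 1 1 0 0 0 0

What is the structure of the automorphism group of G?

D_9

G is 2-regular and connected on 9 vertices, i.e. the cycle C_9. C_9 has 9 rotations and 9 reflections, so Aut(C_9) ≅ D_9 of order 18.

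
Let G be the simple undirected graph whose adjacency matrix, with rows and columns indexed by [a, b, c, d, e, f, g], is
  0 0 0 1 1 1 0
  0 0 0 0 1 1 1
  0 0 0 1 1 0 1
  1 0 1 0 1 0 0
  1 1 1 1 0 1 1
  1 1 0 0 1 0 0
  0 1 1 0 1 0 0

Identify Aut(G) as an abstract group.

D_6

Vertex e is the unique vertex of degree 6; the remaining 6 vertices each have degree 3 and induce a cycle, so G is the wheel on 7 vertices with hub e. Every automorphism fixes the hub and acts on the rim 6-cycle, so Aut(G) ≅ Aut(C_6) = D_6 of order 12.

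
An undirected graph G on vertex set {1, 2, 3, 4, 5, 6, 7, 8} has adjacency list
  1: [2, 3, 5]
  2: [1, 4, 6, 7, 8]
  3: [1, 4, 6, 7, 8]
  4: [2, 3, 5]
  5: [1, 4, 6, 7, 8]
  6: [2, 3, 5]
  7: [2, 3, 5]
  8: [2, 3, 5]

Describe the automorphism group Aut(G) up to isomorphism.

The vertices split by degree into {2, 3, 5} (degree 5) and {1, 4, 6, 7, 8} (degree 3); every edge runs between the two parts, so G is the complete bipartite graph K_{3,5}. The parts have unequal sizes, so no automorphism swaps them; each part is permuted independently, giving S_5 × S_3 of order 5!·3! = 720.

S_5 × S_3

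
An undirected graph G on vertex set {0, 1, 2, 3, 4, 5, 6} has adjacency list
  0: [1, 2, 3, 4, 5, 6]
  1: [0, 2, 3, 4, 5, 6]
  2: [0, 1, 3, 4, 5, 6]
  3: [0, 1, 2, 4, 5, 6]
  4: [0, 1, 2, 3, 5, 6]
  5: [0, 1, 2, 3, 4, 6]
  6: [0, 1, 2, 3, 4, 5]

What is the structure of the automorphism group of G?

S_7

All 7 vertices are pairwise adjacent: G = K_7. Every bijection on the vertex set is an automorphism of K_7; hence Aut(K_7) ≅ S_7, order 5040.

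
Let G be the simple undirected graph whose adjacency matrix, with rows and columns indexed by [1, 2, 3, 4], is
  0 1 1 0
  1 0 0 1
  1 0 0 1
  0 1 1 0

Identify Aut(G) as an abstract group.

G is 2-regular and bipartite on 2^2 = 4 vertices with girth 4; it is the hypercube graph Q_2. Aut(Q_2) consists of the signed permutations of the 2 coordinate axes: 2! permutations times 2^2 sign flips, so |Aut| = 2^2·2! = 8.

the dihedral group of order 8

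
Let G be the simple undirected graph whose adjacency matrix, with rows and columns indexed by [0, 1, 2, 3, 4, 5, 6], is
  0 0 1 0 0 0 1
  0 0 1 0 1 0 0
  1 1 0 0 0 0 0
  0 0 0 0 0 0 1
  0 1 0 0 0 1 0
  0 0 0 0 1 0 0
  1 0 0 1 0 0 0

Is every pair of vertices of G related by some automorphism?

Automorphisms preserve degree, but G has vertices of degree 1 and vertices of degree 2; no automorphism maps one to the other, so G is not vertex-transitive.

No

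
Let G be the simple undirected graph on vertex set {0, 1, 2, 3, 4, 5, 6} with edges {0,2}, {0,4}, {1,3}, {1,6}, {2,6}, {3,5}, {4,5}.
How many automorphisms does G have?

14

Every vertex has degree 2 and the graph is connected, so G is the 7-cycle C_7. The automorphisms of the 7-cycle are exactly the symmetries of a regular 7-gon: the dihedral group D_7, |D_7| = 14.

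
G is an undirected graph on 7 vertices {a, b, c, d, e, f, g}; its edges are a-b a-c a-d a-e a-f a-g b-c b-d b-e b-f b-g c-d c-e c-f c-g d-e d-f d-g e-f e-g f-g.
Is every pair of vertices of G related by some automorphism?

Yes

All 7 vertices are pairwise adjacent: G = K_7. Every bijection on the vertex set is an automorphism of K_7; hence Aut(K_7) ≅ S_7, order 5040. Under this action every vertex can be carried to every other, so G is vertex-transitive.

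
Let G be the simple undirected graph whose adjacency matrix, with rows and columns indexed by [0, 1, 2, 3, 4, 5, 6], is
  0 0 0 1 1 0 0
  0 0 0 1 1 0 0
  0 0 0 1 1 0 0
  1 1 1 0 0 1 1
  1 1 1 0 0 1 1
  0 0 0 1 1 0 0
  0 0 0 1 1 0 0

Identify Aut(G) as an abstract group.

The vertices split by degree into {3, 4} (degree 5) and {0, 1, 2, 5, 6} (degree 2); every edge runs between the two parts, so G is the complete bipartite graph K_{2,5}. Automorphisms preserve the bipartition setwise (since the parts differ in size) and act as S_2 × S_5 within it; |Aut| = 240.

S_2 × S_5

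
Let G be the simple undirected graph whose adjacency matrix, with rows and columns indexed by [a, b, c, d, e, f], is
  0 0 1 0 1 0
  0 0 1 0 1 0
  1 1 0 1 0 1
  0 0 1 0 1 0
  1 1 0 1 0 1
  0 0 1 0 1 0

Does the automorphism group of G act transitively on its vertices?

Automorphisms preserve degree, but G has vertices of degree 2 and vertices of degree 4; no automorphism maps one to the other, so G is not vertex-transitive.

No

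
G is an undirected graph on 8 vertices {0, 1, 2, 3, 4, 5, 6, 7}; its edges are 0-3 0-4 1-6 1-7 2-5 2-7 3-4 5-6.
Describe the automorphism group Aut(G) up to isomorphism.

G has two connected components, {1, 2, 5, 6, 7} and {0, 3, 4}; each is 2-regular, so G = C_5 ⊔ C_3. No automorphism exchanges components of different sizes, hence Aut(G) is the direct product D_5 × D_3, order 60.

D_5 × D_3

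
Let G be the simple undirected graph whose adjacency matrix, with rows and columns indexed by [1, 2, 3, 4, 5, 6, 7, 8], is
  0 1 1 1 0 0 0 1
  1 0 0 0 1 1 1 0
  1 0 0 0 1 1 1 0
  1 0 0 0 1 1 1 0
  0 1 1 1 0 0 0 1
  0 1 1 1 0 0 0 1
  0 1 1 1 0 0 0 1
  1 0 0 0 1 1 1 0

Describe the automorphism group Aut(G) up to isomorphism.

(S_4 × S_4) ⋊ Z_2

G is 4-regular and bipartite with parts {2, 3, 4, 8} and {1, 5, 6, 7} (each part is independent and every cross-pair is an edge), so G = K_{4,4}. Aut(K_{4,4}) is the wreath product S_4 ≀ Z_2: permute within each part, then optionally swap the parts; |Aut| = 2·(4!)² = 1152.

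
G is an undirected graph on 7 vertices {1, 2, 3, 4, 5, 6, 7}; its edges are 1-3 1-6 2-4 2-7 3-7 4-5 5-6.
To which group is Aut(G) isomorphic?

Every vertex has degree 2 and the graph is connected, so G is the 7-cycle C_7. The automorphisms of the 7-cycle are exactly the symmetries of a regular 7-gon: the dihedral group D_7, |D_7| = 14.

D_7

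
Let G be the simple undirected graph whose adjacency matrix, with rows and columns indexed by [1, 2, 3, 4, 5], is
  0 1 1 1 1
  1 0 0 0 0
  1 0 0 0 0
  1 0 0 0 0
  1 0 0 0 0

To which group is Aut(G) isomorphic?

S_4

Vertex 1 has degree 4 and every other vertex has degree 1, so G is the star K_{1,4} with centre 1. The 4 leaves are pairwise interchangeable while the centre is fixed, giving Aut(G) = S_4.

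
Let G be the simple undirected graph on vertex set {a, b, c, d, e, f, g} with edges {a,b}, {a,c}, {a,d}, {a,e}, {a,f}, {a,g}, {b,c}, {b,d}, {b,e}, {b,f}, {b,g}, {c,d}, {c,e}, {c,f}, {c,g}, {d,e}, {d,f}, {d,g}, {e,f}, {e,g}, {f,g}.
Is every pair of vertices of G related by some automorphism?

Every vertex has degree 6, so G is the complete graph K_7. Every bijection on the vertex set is an automorphism of K_7; hence Aut(K_7) ≅ S_7, order 5040. Under this action every vertex can be carried to every other, so G is vertex-transitive.

Yes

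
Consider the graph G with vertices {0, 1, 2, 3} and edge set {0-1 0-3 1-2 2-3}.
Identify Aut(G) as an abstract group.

Every vertex has degree 2 and the graph is connected, so G is the 4-cycle C_4. C_4 has 4 rotations and 4 reflections, so Aut(C_4) ≅ D_4 of order 8.

the dihedral group of order 8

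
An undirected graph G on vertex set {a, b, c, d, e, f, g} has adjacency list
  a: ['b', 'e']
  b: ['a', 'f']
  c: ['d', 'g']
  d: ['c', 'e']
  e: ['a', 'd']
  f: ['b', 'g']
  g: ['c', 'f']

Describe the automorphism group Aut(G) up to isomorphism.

the dihedral group of order 14

G is 2-regular and connected on 7 vertices, i.e. the cycle C_7. The automorphisms of the 7-cycle are exactly the symmetries of a regular 7-gon: the dihedral group D_7, |D_7| = 14.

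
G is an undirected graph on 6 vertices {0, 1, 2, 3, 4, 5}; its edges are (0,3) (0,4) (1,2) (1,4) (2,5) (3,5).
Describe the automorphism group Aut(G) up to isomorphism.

the dihedral group of order 12

G is 2-regular and connected on 6 vertices, i.e. the cycle C_6. C_6 has 6 rotations and 6 reflections, so Aut(C_6) ≅ D_6 of order 12.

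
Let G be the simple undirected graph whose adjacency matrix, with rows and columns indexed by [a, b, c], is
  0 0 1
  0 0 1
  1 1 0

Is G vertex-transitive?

No

Vertex c is the only vertex of degree 2, so every automorphism fixes it; G is not vertex-transitive.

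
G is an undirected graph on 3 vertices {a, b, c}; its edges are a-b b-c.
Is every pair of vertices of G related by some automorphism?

Vertex b is the only vertex of degree 2, so every automorphism fixes it; G is not vertex-transitive.

No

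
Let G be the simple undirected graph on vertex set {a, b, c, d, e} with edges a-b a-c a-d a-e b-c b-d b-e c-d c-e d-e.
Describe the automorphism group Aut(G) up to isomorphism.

the symmetric group on 5 letters

Every vertex has degree 4, so G is the complete graph K_5. Every bijection on the vertex set is an automorphism of K_5; hence Aut(K_5) ≅ S_5, order 120.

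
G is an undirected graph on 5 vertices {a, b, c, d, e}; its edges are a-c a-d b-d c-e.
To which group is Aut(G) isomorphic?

The degree sequence is [2, 1, 2, 2, 1]; the two degree-1 vertices b and e are the ends of a path, so G = P_5. The only nontrivial automorphism of a path is the end-to-end reflection, so Aut(G) ≅ Z_2.

Z_2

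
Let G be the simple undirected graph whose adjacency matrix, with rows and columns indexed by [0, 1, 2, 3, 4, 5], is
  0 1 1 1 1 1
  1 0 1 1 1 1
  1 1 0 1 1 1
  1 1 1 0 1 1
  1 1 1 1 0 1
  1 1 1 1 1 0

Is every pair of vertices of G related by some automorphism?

All 6 vertices are pairwise adjacent: G = K_6. Any permutation of the 6 vertices preserves K_6, so Aut(K_6) = S_6 of order 6! = 720. This group acts transitively on the 6 vertices.

Yes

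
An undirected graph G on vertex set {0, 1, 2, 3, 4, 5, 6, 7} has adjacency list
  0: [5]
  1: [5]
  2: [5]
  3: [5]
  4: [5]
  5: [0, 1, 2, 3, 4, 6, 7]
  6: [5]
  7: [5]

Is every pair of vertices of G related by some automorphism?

No

Vertex 5 is the only vertex of degree 7, so every automorphism fixes it; G is not vertex-transitive.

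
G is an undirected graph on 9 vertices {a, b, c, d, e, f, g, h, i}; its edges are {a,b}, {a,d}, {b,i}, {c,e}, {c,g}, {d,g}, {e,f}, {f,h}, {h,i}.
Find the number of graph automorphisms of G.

Every vertex has degree 2 and the graph is connected, so G is the 9-cycle C_9. C_9 has 9 rotations and 9 reflections, so Aut(C_9) ≅ D_9 of order 18.

18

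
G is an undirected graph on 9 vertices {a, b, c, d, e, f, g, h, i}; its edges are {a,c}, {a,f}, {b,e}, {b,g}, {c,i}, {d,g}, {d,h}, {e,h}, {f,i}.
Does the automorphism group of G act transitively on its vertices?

G has two connected components, {b, d, e, g, h} and {a, c, f, i}; each is 2-regular, so G = C_5 ⊔ C_4. The orbit of a under Aut(G) is {a, c, f, i}, which does not contain b, so G is not vertex-transitive.

No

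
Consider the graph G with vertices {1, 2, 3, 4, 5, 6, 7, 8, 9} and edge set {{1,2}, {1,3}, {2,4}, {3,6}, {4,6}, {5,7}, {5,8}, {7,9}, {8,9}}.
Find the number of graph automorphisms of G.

80

G has two connected components, {1, 2, 3, 4, 6} and {5, 7, 8, 9}; each is 2-regular, so G = C_5 ⊔ C_4. No automorphism exchanges components of different sizes, hence Aut(G) is the direct product D_4 × D_5, order 80.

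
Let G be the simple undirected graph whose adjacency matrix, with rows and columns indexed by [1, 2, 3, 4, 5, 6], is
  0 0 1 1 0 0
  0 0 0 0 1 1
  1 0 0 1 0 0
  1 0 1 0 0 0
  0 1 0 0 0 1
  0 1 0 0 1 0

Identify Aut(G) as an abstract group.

G has two connected components, {1, 3, 4} and {2, 5, 6}; each is 2-regular, so G = C_3 ⊔ C_3. With two isomorphic components, Aut(G) = Aut(C_3) ≀ S_2 = (D_3 × D_3) ⋊ Z_2: permute each cycle by D_3, then optionally swap the two cycles. Order 2·(2·3)² = 72.

D_3 ≀ Z_2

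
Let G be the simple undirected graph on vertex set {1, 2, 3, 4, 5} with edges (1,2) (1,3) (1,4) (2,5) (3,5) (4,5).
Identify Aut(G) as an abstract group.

The vertices split by degree into {1, 5} (degree 3) and {2, 3, 4} (degree 2); every edge runs between the two parts, so G is the complete bipartite graph K_{2,3}. Automorphisms preserve the bipartition setwise (since the parts differ in size) and act as S_2 × S_3 within it; |Aut| = 12.

S_2 × S_3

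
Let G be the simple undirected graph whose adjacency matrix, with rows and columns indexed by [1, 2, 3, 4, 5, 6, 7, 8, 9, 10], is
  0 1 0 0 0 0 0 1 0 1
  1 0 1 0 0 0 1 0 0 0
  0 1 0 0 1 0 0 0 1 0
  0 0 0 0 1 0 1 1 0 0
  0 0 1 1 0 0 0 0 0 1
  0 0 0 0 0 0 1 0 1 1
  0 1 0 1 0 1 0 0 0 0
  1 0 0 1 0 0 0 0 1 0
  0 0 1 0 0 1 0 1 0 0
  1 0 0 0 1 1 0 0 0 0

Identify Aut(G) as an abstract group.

the symmetric group S_5

G is 3-regular on 10 vertices with no triangles and no 4-cycles (girth 5): this is the Petersen graph. Viewing the Petersen graph as the Kneser graph K(5,2) — vertices are 2-subsets of {1,…,5}, edges join disjoint pairs — its automorphisms are exactly the permutations of the 5-element set, so Aut ≅ S_5 of order 120.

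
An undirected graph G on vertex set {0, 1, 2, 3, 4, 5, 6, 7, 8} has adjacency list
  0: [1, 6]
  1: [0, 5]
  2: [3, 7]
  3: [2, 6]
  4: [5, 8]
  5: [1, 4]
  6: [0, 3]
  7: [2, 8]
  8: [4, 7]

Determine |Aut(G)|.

Every vertex has degree 2 and the graph is connected, so G is the 9-cycle C_9. C_9 has 9 rotations and 9 reflections, so Aut(C_9) ≅ D_9 of order 18.

18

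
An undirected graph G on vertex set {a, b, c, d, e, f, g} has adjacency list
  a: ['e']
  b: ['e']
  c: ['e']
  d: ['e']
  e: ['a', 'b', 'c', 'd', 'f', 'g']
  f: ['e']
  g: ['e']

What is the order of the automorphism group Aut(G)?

Vertex e has degree 6 and every other vertex has degree 1, so G is the star K_{1,6} with centre e. The 6 leaves are pairwise interchangeable while the centre is fixed, giving Aut(G) = S_6.

720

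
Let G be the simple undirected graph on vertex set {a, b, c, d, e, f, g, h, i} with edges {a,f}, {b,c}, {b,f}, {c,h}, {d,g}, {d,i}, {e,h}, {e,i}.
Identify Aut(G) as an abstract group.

Z_2

The degree sequence is [1, 2, 2, 2, 2, 2, 1, 2, 2]; the two degree-1 vertices a and g are the ends of a path, so G = P_9. A path has exactly one nontrivial symmetry — reversal — giving Aut(G) of order 2.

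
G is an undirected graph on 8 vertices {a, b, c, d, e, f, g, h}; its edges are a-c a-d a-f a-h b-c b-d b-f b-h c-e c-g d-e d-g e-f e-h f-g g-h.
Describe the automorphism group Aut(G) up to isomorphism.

G is 4-regular and bipartite with parts {a, b, e, g} and {c, d, f, h} (each part is independent and every cross-pair is an edge), so G = K_{4,4}. Aut(K_{4,4}) is the wreath product S_4 ≀ Z_2: permute within each part, then optionally swap the parts; |Aut| = 2·(4!)² = 1152.

S_4 ≀ Z_2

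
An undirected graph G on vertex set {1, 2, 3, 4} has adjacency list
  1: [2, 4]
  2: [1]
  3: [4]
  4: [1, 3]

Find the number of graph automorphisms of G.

The degree sequence is [2, 1, 1, 2]; the two degree-1 vertices 2 and 3 are the ends of a path, so G = P_4. A path has exactly one nontrivial symmetry — reversal — giving Aut(G) of order 2.

2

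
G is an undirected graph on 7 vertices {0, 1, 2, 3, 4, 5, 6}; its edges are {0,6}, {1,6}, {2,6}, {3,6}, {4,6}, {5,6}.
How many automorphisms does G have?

720

Vertex 6 has degree 6 and every other vertex has degree 1, so G is the star K_{1,6} with centre 6. The 6 leaves are pairwise interchangeable while the centre is fixed, giving Aut(G) = S_6.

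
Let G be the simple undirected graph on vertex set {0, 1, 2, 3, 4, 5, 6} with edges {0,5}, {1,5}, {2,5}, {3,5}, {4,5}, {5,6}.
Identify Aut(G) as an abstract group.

Vertex 5 has degree 6 and every other vertex has degree 1, so G is the star K_{1,6} with centre 5. Any automorphism fixes the centre and permutes the 6 leaves freely, so Aut(G) ≅ S_6 of order 6! = 720.

the symmetric group on 6 letters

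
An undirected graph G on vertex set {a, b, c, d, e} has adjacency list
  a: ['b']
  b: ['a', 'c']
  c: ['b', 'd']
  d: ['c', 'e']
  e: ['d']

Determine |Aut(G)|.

The degree sequence is [1, 2, 2, 2, 1]; the two degree-1 vertices a and e are the ends of a path, so G = P_5. The only nontrivial automorphism of a path is the end-to-end reflection, so Aut(G) ≅ Z_2.

2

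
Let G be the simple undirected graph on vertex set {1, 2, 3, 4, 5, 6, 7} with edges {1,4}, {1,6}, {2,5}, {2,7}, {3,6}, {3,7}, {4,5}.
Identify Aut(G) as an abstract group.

D_7

Every vertex has degree 2 and the graph is connected, so G is the 7-cycle C_7. The automorphisms of the 7-cycle are exactly the symmetries of a regular 7-gon: the dihedral group D_7, |D_7| = 14.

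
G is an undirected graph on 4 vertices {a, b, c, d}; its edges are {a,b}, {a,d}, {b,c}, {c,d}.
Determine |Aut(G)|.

G is 2-regular and bipartite with parts {b, d} and {a, c} (each part is independent and every cross-pair is an edge), so G = K_{2,2}. Each part can be permuted independently (S_2 × S_2) and the two equal-size parts can also be swapped, giving (S_2 × S_2) ⋊ Z_2 of order 2·(2!)² = 8.

8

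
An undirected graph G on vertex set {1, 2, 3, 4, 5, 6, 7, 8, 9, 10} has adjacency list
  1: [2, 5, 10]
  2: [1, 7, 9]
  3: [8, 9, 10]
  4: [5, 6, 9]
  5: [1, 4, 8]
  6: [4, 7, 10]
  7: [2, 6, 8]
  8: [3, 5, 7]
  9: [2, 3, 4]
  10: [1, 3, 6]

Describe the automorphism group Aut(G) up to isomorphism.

G is 3-regular on 10 vertices with no triangles and no 4-cycles (girth 5): this is the Petersen graph. Viewing the Petersen graph as the Kneser graph K(5,2) — vertices are 2-subsets of {1,…,5}, edges join disjoint pairs — its automorphisms are exactly the permutations of the 5-element set, so Aut ≅ S_5 of order 120.

S_5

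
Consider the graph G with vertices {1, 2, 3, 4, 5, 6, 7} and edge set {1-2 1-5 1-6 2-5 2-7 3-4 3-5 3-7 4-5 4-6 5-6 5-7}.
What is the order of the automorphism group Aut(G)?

12

Vertex 5 is the unique vertex of degree 6; the remaining 6 vertices each have degree 3 and induce a cycle, so G is the wheel on 7 vertices with hub 5. With the hub fixed, the remaining symmetry is that of the rim cycle C_6, giving the dihedral group D_6.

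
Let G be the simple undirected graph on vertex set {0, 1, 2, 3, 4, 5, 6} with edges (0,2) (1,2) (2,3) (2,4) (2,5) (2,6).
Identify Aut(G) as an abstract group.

the symmetric group on 6 letters

Vertex 2 has degree 6 and every other vertex has degree 1, so G is the star K_{1,6} with centre 2. The 6 leaves are pairwise interchangeable while the centre is fixed, giving Aut(G) = S_6.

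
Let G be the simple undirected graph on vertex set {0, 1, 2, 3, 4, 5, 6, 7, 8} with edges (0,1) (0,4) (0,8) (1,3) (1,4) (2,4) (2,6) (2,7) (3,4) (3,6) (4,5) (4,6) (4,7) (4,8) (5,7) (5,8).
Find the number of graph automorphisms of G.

16

Vertex 4 is the unique vertex of degree 8; the remaining 8 vertices each have degree 3 and induce a cycle, so G is the wheel on 9 vertices with hub 4. Every automorphism fixes the hub and acts on the rim 8-cycle, so Aut(G) ≅ Aut(C_8) = D_8 of order 16.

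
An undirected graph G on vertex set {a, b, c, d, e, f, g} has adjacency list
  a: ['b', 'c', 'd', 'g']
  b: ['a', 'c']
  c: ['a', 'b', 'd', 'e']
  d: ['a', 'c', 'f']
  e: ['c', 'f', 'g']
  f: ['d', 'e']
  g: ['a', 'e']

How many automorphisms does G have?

Degrees alone do not determine every vertex (e.g. a and c both have degree 4), but their neighbour-degree multisets differ: N(a) has degrees [2, 2, 3, 4] while N(c) has degrees [2, 3, 3, 4]. Repeating this refinement separates all vertices, so the only automorphism is the identity.

1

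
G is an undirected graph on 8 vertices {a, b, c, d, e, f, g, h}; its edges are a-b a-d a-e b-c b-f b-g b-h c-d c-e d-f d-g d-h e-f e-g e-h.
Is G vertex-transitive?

Automorphisms preserve degree, but G has vertices of degree 3 and vertices of degree 5; no automorphism maps one to the other, so G is not vertex-transitive.

No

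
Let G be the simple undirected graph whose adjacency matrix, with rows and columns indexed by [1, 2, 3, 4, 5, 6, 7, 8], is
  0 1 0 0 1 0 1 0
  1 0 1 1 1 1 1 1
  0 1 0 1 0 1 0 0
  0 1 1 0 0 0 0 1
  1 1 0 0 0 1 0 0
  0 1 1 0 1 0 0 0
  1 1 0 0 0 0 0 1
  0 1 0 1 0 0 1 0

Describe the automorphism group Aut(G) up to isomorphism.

D_7

Vertex 2 is the unique vertex of degree 7; the remaining 7 vertices each have degree 3 and induce a cycle, so G is the wheel on 8 vertices with hub 2. With the hub fixed, the remaining symmetry is that of the rim cycle C_7, giving the dihedral group D_7.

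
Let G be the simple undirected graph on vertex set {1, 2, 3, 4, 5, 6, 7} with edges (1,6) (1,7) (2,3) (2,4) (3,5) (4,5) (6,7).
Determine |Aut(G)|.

G has two connected components, {2, 3, 4, 5} and {1, 6, 7}; each is 2-regular, so G = C_4 ⊔ C_3. No automorphism exchanges components of different sizes, hence Aut(G) is the direct product D_3 × D_4, order 48.

48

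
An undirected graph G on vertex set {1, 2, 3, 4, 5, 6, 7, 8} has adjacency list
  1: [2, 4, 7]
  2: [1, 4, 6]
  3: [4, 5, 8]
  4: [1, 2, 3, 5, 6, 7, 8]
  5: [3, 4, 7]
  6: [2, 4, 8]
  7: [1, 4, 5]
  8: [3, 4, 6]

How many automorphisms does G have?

Vertex 4 is the unique vertex of degree 7; the remaining 7 vertices each have degree 3 and induce a cycle, so G is the wheel on 8 vertices with hub 4. With the hub fixed, the remaining symmetry is that of the rim cycle C_7, giving the dihedral group D_7.

14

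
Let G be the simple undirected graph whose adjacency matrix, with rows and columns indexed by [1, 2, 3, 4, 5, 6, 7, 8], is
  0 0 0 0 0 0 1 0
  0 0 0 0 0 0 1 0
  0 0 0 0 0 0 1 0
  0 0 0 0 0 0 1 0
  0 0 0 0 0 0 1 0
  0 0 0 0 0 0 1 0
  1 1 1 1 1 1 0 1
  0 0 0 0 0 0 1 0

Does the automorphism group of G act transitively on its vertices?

No

Vertex 7 is the only vertex of degree 7, so every automorphism fixes it; G is not vertex-transitive.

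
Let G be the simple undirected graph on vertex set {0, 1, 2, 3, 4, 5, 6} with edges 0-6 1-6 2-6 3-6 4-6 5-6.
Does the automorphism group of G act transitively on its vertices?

No

Vertex 6 is the only vertex of degree 6, so every automorphism fixes it; G is not vertex-transitive.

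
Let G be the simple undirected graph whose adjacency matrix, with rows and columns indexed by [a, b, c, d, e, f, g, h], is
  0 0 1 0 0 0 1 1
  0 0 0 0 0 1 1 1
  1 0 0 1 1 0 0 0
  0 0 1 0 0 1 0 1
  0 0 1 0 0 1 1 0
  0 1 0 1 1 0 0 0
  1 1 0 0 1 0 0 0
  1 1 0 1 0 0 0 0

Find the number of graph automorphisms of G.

48

G is 3-regular and bipartite on 2^3 = 8 vertices with girth 4; it is the hypercube graph Q_3. The symmetry group of the 3-cube is the hyperoctahedral group B_3 = Z_2 ≀ S_3, of order 2^3·3! = 48.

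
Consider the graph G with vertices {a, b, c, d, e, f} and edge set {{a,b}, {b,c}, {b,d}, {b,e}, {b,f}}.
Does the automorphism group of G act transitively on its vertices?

No

Vertex b is the only vertex of degree 5, so every automorphism fixes it; G is not vertex-transitive.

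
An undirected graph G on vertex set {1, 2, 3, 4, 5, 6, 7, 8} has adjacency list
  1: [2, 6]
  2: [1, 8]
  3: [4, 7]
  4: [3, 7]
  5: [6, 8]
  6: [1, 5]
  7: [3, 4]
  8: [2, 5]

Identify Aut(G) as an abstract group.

G has two connected components, {1, 2, 5, 6, 8} and {3, 4, 7}; each is 2-regular, so G = C_5 ⊔ C_3. The components are non-isomorphic (different sizes), so Aut(G) = Aut(C_5) × Aut(C_3) = D_5 × D_3 of order 10·6 = 60.

D_5 × D_3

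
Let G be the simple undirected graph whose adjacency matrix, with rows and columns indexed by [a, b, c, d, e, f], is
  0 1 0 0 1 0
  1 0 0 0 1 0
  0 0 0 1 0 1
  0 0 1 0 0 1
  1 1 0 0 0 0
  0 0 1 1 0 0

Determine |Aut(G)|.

G has two connected components, {c, d, f} and {a, b, e}; each is 2-regular, so G = C_3 ⊔ C_3. Aut of a disjoint union of two copies of C_3 is the wreath product D_3 ≀ Z_2, of order 2·6² = 72.

72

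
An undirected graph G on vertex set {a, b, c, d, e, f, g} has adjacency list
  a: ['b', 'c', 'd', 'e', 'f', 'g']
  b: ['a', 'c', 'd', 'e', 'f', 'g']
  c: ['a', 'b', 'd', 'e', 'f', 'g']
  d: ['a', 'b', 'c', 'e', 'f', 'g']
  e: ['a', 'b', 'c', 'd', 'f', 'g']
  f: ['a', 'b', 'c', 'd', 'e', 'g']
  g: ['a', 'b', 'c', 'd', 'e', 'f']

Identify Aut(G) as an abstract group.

All 7 vertices are pairwise adjacent: G = K_7. Every bijection on the vertex set is an automorphism of K_7; hence Aut(K_7) ≅ S_7, order 5040.

the symmetric group on 7 letters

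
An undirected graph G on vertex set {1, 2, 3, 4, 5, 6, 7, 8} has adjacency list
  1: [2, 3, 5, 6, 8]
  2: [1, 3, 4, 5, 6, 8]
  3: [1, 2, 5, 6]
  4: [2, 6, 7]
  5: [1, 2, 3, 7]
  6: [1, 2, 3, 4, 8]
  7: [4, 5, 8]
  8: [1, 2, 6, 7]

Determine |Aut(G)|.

Degrees alone do not determine every vertex (e.g. 1 and 6 both have degree 5), but their neighbour-degree multisets differ: N(1) has degrees [4, 4, 4, 5, 6] while N(6) has degrees [3, 4, 4, 5, 6]. Repeating this refinement separates all vertices, so the only automorphism is the identity.

1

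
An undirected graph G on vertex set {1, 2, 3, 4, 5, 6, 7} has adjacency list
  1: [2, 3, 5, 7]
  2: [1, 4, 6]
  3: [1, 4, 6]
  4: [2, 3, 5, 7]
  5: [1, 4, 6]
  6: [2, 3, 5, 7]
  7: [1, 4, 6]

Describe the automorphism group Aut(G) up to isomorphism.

The vertices split by degree into {1, 4, 6} (degree 4) and {2, 3, 5, 7} (degree 3); every edge runs between the two parts, so G is the complete bipartite graph K_{3,4}. The parts have unequal sizes, so no automorphism swaps them; each part is permuted independently, giving S_4 × S_3 of order 4!·3! = 144.

S_4 × S_3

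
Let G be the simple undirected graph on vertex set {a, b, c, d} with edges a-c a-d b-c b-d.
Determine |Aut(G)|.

G is 2-regular and bipartite on 2^2 = 4 vertices with girth 4; it is the hypercube graph Q_2. Aut(Q_2) consists of the signed permutations of the 2 coordinate axes: 2! permutations times 2^2 sign flips, so |Aut| = 2^2·2! = 8.

8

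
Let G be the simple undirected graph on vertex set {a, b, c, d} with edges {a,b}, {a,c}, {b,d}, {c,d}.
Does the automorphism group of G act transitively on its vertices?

G is 2-regular and bipartite on 2^2 = 4 vertices with girth 4; it is the hypercube graph Q_2. The symmetry group of the 2-cube is the hyperoctahedral group B_2 = Z_2 ≀ S_2, of order 2^2·2! = 8. Under this action every vertex can be carried to every other, so G is vertex-transitive.

Yes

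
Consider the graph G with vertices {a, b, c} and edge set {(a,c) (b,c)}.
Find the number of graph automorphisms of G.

2

The degree sequence is [1, 1, 2]; the two degree-1 vertices a and b are the ends of a path, so G = P_3. A path has exactly one nontrivial symmetry — reversal — giving Aut(G) of order 2.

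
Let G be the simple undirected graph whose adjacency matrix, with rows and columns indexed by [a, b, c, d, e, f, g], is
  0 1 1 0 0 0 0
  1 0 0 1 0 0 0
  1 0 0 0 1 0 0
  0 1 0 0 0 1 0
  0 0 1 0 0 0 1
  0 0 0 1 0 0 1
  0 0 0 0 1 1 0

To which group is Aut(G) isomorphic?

the dihedral group of order 14

G is 2-regular and connected on 7 vertices, i.e. the cycle C_7. C_7 has 7 rotations and 7 reflections, so Aut(C_7) ≅ D_7 of order 14.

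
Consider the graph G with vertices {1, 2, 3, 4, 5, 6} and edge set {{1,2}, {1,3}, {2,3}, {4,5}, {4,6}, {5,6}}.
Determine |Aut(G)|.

72

G has two connected components, {4, 5, 6} and {1, 2, 3}; each is 2-regular, so G = C_3 ⊔ C_3. Aut of a disjoint union of two copies of C_3 is the wreath product D_3 ≀ Z_2, of order 2·6² = 72.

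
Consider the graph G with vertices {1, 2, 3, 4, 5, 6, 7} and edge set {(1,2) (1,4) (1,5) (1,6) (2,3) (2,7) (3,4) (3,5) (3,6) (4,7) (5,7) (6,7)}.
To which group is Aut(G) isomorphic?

The vertices split by degree into {1, 3, 7} (degree 4) and {2, 4, 5, 6} (degree 3); every edge runs between the two parts, so G is the complete bipartite graph K_{3,4}. Automorphisms preserve the bipartition setwise (since the parts differ in size) and act as S_3 × S_4 within it; |Aut| = 144.

S_3 × S_4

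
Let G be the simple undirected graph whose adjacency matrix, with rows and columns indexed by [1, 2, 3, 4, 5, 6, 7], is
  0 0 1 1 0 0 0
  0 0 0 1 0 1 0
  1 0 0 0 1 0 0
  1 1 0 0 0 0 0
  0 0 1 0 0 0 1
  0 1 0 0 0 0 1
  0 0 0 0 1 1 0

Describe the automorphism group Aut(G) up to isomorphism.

D_7

G is 2-regular and connected on 7 vertices, i.e. the cycle C_7. C_7 has 7 rotations and 7 reflections, so Aut(C_7) ≅ D_7 of order 14.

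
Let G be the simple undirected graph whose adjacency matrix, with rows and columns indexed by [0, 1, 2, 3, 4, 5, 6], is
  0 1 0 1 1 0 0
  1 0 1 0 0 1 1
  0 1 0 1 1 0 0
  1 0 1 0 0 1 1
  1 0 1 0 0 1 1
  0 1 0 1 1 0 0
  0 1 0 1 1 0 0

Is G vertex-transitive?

Automorphisms preserve degree, but G has vertices of degree 3 and vertices of degree 4; no automorphism maps one to the other, so G is not vertex-transitive.

No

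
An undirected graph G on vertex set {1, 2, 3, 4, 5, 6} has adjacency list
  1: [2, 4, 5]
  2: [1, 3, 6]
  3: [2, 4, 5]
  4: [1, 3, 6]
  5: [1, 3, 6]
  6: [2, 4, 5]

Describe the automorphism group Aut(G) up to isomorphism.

G is 3-regular and bipartite with parts {1, 3, 6} and {2, 4, 5} (each part is independent and every cross-pair is an edge), so G = K_{3,3}. Each part can be permuted independently (S_3 × S_3) and the two equal-size parts can also be swapped, giving (S_3 × S_3) ⋊ Z_2 of order 2·(3!)² = 72.

(S_3 × S_3) ⋊ Z_2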